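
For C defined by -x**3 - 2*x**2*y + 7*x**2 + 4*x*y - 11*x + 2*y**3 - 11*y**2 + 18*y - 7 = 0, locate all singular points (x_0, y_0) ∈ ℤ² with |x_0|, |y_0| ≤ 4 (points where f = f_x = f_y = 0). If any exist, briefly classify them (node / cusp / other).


Singular points: {(1, 2)}; classification: cusp.

Compute partial derivatives:
  f_x = -3*x**2 - 4*x*y + 14*x + 4*y - 11.
  f_y = -2*x**2 + 4*x + 6*y**2 - 22*y + 18.
Scan x_0 ∈ {−4, ..., 4}. For each x_0, f_y(x_0, y) is a polynomial in y; find its integer roots y ∈ {−4, ..., 4}, then test f_x and f at those candidates.
  x = -4: f_y(-4, y) = 6*y**2 - 22*y - 30; no integer root y with |y| ≤ 4.
  x = -3: f_y(-3, y) = 6*y**2 - 22*y - 12; no integer root y with |y| ≤ 4.
  x = -2: f_y(-2, y) = 6*y**2 - 22*y + 2; no integer root y with |y| ≤ 4.
  x = -1: f_y(-1, y) = 6*y**2 - 22*y + 12; vanishes at y ∈ {3}. (-1, 3): f_x = -4 ≠ 0.
  x = 0: f_y(0, y) = 6*y**2 - 22*y + 18; no integer root y with |y| ≤ 4.
  x = 1: f_y(1, y) = 6*y**2 - 22*y + 20; vanishes at y ∈ {2}. (1, 2): f_x = 0, f = 0 — SINGULAR.
  x = 2: f_y(2, y) = 6*y**2 - 22*y + 18; no integer root y with |y| ≤ 4.
  x = 3: f_y(3, y) = 6*y**2 - 22*y + 12; vanishes at y ∈ {3}. (3, 3): f_x = -20 ≠ 0.
  x = 4: f_y(4, y) = 6*y**2 - 22*y + 2; no integer root y with |y| ≤ 4.
Only singular point on the grid: (1, 2).
Classify: substitute x = 1 + u, y = 2 + v and expand: f = -u**3 - 2*u**2*v + 2*v**3 + v**2.
No constant or linear terms (consistent with a singular point). Quadratic part: v**2. Cubic part: -u**3 - 2*u**2*v + 2*v**3.
The quadratic part v**2 is a perfect square, so there is a single (double) tangent line v = 0, i.e. y = 2. Restricting the cubic part to that line (v = 0) leaves -u**3 ≠ 0, so f is not divisible by v and the branch is v² ≈ u**3 to lowest order — this is a cusp.
Classification: cusp.


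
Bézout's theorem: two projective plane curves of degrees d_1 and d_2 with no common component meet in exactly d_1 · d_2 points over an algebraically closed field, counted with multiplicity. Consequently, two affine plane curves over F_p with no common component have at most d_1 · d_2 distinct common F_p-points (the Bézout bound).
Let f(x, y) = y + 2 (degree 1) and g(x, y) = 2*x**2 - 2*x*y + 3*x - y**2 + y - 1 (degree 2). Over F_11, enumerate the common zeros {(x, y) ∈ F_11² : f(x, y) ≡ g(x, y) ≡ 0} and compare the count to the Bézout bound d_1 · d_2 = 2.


Common zeros: ∅; count = 0; Bézout bound = 2.

deg(f) = 1, deg(g) = 2, so Bézout bound = 2.
Scan x ∈ F_11. For each x, list the y ∈ F_11 with f(x, y) ≡ 0 and those with g(x, y) ≡ 0 (mod 11); the common zeros in that column are the intersection.
  x = 0: f ≡ 0 at y ∈ {9}; g ≡ 0 at y ∈ ∅; common: ∅.
  x = 1: f ≡ 0 at y ∈ {9}; g ≡ 0 at y ∈ ∅; common: ∅.
  x = 2: f ≡ 0 at y ∈ {9}; g ≡ 0 at y ∈ ∅; common: ∅.
  x = 3: f ≡ 0 at y ∈ {9}; g ≡ 0 at y ∈ ∅; common: ∅.
  x = 4: f ≡ 0 at y ∈ {9}; g ≡ 0 at y ∈ {7, 8}; common: ∅.
  x = 5: f ≡ 0 at y ∈ {9}; g ≡ 0 at y ∈ ∅; common: ∅.
  x = 6: f ≡ 0 at y ∈ {9}; g ≡ 0 at y ∈ {1, 10}; common: ∅.
  x = 7: f ≡ 0 at y ∈ {9}; g ≡ 0 at y ∈ {2, 7}; common: ∅.
  x = 8: f ≡ 0 at y ∈ {9}; g ≡ 0 at y ∈ {8, 10}; common: ∅.
  x = 9: f ≡ 0 at y ∈ {9}; g ≡ 0 at y ∈ ∅; common: ∅.
  x = 10: f ≡ 0 at y ∈ {9}; g ≡ 0 at y ∈ {1, 2}; common: ∅.
Collecting: common zeros = ∅, so the count is 0.
Comparison with the Bézout bound: 0 ≤ 2 = deg(f)·deg(g), as expected for curves with no common component (the affine F_11-count falls short of the bound because intersections may lie at infinity, over extension fields, or carry multiplicity).


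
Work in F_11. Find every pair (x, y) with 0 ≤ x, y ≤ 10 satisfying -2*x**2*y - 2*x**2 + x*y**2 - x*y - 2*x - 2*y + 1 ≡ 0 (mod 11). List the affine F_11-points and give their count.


Affine F_11-points: {(0, 6), (1, 7), (1, 9), (2, 0), (2, 6), (4, 2), (7, 2), (7, 7), (8, 0), (8, 9)}; count = 10.

For each of the 121 pairs (x, y) ∈ F_11², evaluate f(x, y) mod 11. Record the zeros.
  x = 0: [0↦1, 1↦10, 2↦8, 3↦6, 4↦4, 5↦2, 6↦0, 7↦9, 8↦7, 9↦5, 10↦3]  zeros at y ∈ {6}
  x = 1: [0↦8, 1↦4, 2↦2, 3↦2, 4↦4, 5↦8, 6↦3, 7↦0, 8↦10, 9↦0, 10↦3]  zeros at y ∈ {7, 9}
  x = 2: [0↦0, 1↦1, 2↦6, 3↦4, 4↦6, 5↦1, 6↦0, 7↦3, 8↦10, 9↦10, 10↦3]  zeros at y ∈ {0, 6}
  x = 3: [0↦10, 1↦1, 2↦9, 3↦1, 4↦10, 5↦3, 6↦2, 7↦7, 8↦7, 9↦2, 10↦3]  zeros at y ∈ ∅
  x = 4: [0↦5, 1↦4, 2↦0, 3↦4, 4↦5, 5↦3, 6↦9, 7↦1, 8↦1, 9↦9, 10↦3]  zeros at y ∈ {2}
  x = 5: [0↦7, 1↦10, 2↦1, 3↦2, 4↦2, 5↦1, 6↦10, 7↦7, 8↦3, 9↦9, 10↦3]  zeros at y ∈ ∅
  x = 6: [0↦5, 1↦8, 2↦1, 3↦6, 4↦1, 5↦8, 6↦5, 7↦3, 8↦2, 9↦2, 10↦3]  zeros at y ∈ ∅
  x = 7: [0↦10, 1↦9, 2↦0, 3↦5, 4↦2, 5↦2, 6↦5, 7↦0, 8↦9, 9↦10, 10↦3]  zeros at y ∈ {2, 7}
  x = 8: [0↦0, 1↦2, 2↦9, 3↦10, 4↦5, 5↦5, 6↦10, 7↦9, 8↦2, 9↦0, 10↦3]  zeros at y ∈ {0, 9}
  x = 9: [0↦8, 1↦9, 2↦6, 3↦10, 4↦10, 5↦6, 6↦9, 7↦8, 8↦3, 9↦5, 10↦3]  zeros at y ∈ ∅
  x = 10: [0↦1, 1↦8, 2↦2, 3↦5, 4↦6, 5↦5, 6↦2, 7↦8, 8↦1, 9↦3, 10↦3]  zeros at y ∈ ∅
Collecting zeros: affine points = {(0, 6), (1, 7), (1, 9), (2, 0), (2, 6), (4, 2), (7, 2), (7, 7), (8, 0), (8, 9)}.
Total count |C(F_11)_aff| = 10.


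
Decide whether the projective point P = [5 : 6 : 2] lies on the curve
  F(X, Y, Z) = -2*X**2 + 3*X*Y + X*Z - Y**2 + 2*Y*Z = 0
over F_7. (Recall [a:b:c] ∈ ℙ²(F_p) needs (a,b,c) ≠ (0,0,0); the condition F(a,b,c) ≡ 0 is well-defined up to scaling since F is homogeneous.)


F(5,6,2) ≡ 3 (mod 7); P is NOT on the curve.

Evaluate F(5, 6, 2) term-by-term (mod 7).
  -2*X**2 ↦ -2·25·1·1 = -50
  3*X*Y ↦ 3·5·6·1 = 90
  X*Z ↦ 1·5·1·2 = 10
  -Y**2 ↦ -1·1·36·1 = -36
  2*Y*Z ↦ 2·1·6·2 = 24
Sum: F(5, 6, 2) = (-50) + (90) + (10) + (-36) + (24) = 38.
Reducing mod 7: 38 ≡ 3 (mod 7).
Since F(a, b, c) ≡ 3 ≠ 0 (mod 7), P does NOT lie on the curve.


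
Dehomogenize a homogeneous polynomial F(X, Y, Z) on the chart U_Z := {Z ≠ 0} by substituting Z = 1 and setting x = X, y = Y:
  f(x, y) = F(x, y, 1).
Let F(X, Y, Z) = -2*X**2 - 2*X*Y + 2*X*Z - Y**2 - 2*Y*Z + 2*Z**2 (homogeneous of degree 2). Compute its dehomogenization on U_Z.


f(x, y) = -2*x**2 - 2*x*y + 2*x - y**2 - 2*y + 2

On U_Z we set Z = 1. Each monomial c·X^i·Y^j·Z^k in F becomes c·x^i·y^j·1^k = c·x^i·y^j.
Substituting Z = 1: F(X, Y, 1) = -2*x**2 - 2*x*y + 2*x - y**2 - 2*y + 2.
Note: deg(f) ≤ deg(F) = 2; strict inequality happens when F is divisible by Z (lost terms).


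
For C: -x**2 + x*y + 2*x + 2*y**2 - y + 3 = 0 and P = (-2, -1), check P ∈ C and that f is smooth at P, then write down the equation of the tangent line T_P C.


Tangent line at P: 5*x - 7*y + 3 = 0.

Step 1: f(-2, -1) = 0, so P lies on C.
Step 2: partial derivatives
  f_x(x, y) = -2*x + y + 2, f_y(x, y) = x + 4*y - 1.
  f_x(P) = 5, f_y(P) = -7 (gradient nonzero, so P is smooth).
Step 3: tangent line at P: 5·(x − -2) + -7·(y − -1) = 0.
Expanding: 5*x - 7*y + 3 = 0.


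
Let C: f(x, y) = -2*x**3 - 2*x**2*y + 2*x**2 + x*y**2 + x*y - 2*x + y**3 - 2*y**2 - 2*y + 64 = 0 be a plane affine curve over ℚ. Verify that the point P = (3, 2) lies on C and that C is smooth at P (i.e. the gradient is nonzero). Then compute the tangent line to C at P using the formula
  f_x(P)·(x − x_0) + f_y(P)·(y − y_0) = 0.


Tangent line at P: -62*x - y + 188 = 0.

Step 1: f(3, 2) = 0, so P lies on C.
Step 2: partial derivatives
  f_x(x, y) = -6*x**2 - 4*x*y + 4*x + y**2 + y - 2, f_y(x, y) = -2*x**2 + 2*x*y + x + 3*y**2 - 4*y - 2.
  f_x(P) = -62, f_y(P) = -1 (gradient nonzero, so P is smooth).
Step 3: tangent line at P: -62·(x − 3) + -1·(y − 2) = 0.
Expanding: -62*x - y + 188 = 0.


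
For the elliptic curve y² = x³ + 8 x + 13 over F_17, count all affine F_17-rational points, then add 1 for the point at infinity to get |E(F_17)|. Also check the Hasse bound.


Affine points = {(0, 8), (0, 9), (3, 8), (3, 9), (5, 5), (5, 12), (7, 2), (7, 15), (9, 7), (9, 10), (11, 2), (11, 15), (12, 1), (12, 16), (13, 6), (13, 11), (14, 8), (14, 9), (16, 2), (16, 15)}; affine count = 20; |E(F_17)| = 21.

Discriminant check: Δ ∝ 4a³ + 27b² = 4·8³ + 27·13² = 4·512 + 27·169 ≡ 15 (mod 17). Nonzero ⇒ E is nonsingular.
For each x ∈ F_17, compute rhs = x³ + 8·x + 13 mod 17, then count y ∈ F_17 with y² ≡ rhs.
  x = 0: rhs = 13, matching y values: 8, 9 (2 points).
  x = 1: rhs = 5, matching y values: none (0 points).
  x = 2: rhs = 3, matching y values: none (0 points).
  x = 3: rhs = 13, matching y values: 8, 9 (2 points).
  x = 4: rhs = 7, matching y values: none (0 points).
  x = 5: rhs = 8, matching y values: 5, 12 (2 points).
  x = 6: rhs = 5, matching y values: none (0 points).
  x = 7: rhs = 4, matching y values: 2, 15 (2 points).
  x = 8: rhs = 11, matching y values: none (0 points).
  x = 9: rhs = 15, matching y values: 7, 10 (2 points).
  x = 10: rhs = 5, matching y values: none (0 points).
  x = 11: rhs = 4, matching y values: 2, 15 (2 points).
  x = 12: rhs = 1, matching y values: 1, 16 (2 points).
  x = 13: rhs = 2, matching y values: 6, 11 (2 points).
  x = 14: rhs = 13, matching y values: 8, 9 (2 points).
  x = 15: rhs = 6, matching y values: none (0 points).
  x = 16: rhs = 4, matching y values: 2, 15 (2 points).
Total affine count: 20.
Full point count |E(F_17)| = 20 + 1 = 21.
Hasse bound: |21 − (17+1)| = |3| = 3 ≤ 2√17 ≈ 8.2462 ✓.


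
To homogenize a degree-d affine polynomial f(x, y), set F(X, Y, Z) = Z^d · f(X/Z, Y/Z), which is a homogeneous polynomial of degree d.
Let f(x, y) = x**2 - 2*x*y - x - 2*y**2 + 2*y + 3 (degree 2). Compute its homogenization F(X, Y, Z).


F(X, Y, Z) = X**2 - 2*X*Y - X*Z - 2*Y**2 + 2*Y*Z + 3*Z**2

deg(f) = 2.
Substitute x = X/Z, y = Y/Z into f, then multiply by Z^2.
  monomial 1·x^2·y^0 ↦ 1·X^2·Y^0·Z^0.
  monomial -2·x^1·y^1 ↦ -2·X^1·Y^1·Z^0.
  monomial -1·x^1·y^0 ↦ -1·X^1·Y^0·Z^1.
  monomial -2·x^0·y^2 ↦ -2·X^0·Y^2·Z^0.
  monomial 2·x^0·y^1 ↦ 2·X^0·Y^1·Z^1.
  monomial 3·x^0·y^0 ↦ 3·X^0·Y^0·Z^2.
Collecting: F(X, Y, Z) = X**2 - 2*X*Y - X*Z - 2*Y**2 + 2*Y*Z + 3*Z**2.


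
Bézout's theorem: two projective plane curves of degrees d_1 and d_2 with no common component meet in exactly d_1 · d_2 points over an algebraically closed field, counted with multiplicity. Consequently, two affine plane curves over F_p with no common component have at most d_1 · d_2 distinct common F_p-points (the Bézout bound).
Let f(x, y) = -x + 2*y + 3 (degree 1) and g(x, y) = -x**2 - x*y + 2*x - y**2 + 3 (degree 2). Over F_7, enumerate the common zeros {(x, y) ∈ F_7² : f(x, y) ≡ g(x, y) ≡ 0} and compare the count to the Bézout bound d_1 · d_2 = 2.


Common zeros: {(3, 0)}; count = 1; Bézout bound = 2.

deg(f) = 1, deg(g) = 2, so Bézout bound = 2.
Scan x ∈ F_7. For each x, list the y ∈ F_7 with f(x, y) ≡ 0 and those with g(x, y) ≡ 0 (mod 7); the common zeros in that column are the intersection.
  x = 0: f ≡ 0 at y ∈ {2}; g ≡ 0 at y ∈ ∅; common: ∅.
  x = 1: f ≡ 0 at y ∈ {6}; g ≡ 0 at y ∈ ∅; common: ∅.
  x = 2: f ≡ 0 at y ∈ {3}; g ≡ 0 at y ∈ {1, 4}; common: ∅.
  x = 3: f ≡ 0 at y ∈ {0}; g ≡ 0 at y ∈ {0, 4}; common: {0}.
  x = 4: f ≡ 0 at y ∈ {4}; g ≡ 0 at y ∈ ∅; common: ∅.
  x = 5: f ≡ 0 at y ∈ {1}; g ≡ 0 at y ∈ ∅; common: ∅.
  x = 6: f ≡ 0 at y ∈ {5}; g ≡ 0 at y ∈ {0, 1}; common: ∅.
Collecting: common zeros = {(3, 0)}, so the count is 1.
Comparison with the Bézout bound: 1 ≤ 2 = deg(f)·deg(g), as expected for curves with no common component (the affine F_7-count falls short of the bound because intersections may lie at infinity, over extension fields, or carry multiplicity).


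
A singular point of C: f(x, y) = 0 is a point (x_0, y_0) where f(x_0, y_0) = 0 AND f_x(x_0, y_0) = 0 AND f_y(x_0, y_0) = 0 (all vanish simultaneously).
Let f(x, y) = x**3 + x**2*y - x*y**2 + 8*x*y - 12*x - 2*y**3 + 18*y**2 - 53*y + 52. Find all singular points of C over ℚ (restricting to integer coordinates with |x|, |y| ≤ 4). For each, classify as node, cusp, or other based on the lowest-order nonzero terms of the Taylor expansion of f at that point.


Singular points: {(-1, 3)}; classification: cusp.

Compute partial derivatives:
  f_x = 3*x**2 + 2*x*y - y**2 + 8*y - 12.
  f_y = x**2 - 2*x*y + 8*x - 6*y**2 + 36*y - 53.
Scan x_0 ∈ {−4, ..., 4}. For each x_0, f_y(x_0, y) is a polynomial in y; find its integer roots y ∈ {−4, ..., 4}, then test f_x and f at those candidates.
  x = -4: f_y(-4, y) = -6*y**2 + 44*y - 69; no integer root y with |y| ≤ 4.
  x = -3: f_y(-3, y) = -6*y**2 + 42*y - 68; no integer root y with |y| ≤ 4.
  x = -2: f_y(-2, y) = -6*y**2 + 40*y - 65; no integer root y with |y| ≤ 4.
  x = -1: f_y(-1, y) = -6*y**2 + 38*y - 60; vanishes at y ∈ {3}. (-1, 3): f_x = 0, f = 0 — SINGULAR.
  x = 0: f_y(0, y) = -6*y**2 + 36*y - 53; no integer root y with |y| ≤ 4.
  x = 1: f_y(1, y) = -6*y**2 + 34*y - 44; vanishes at y ∈ {2}. (1, 2): f_x = 7 ≠ 0.
  x = 2: f_y(2, y) = -6*y**2 + 32*y - 33; no integer root y with |y| ≤ 4.
  x = 3: f_y(3, y) = -6*y**2 + 30*y - 20; no integer root y with |y| ≤ 4.
  x = 4: f_y(4, y) = -6*y**2 + 28*y - 5; no integer root y with |y| ≤ 4.
Only singular point on the grid: (-1, 3).
Classify: substitute x = -1 + u, y = 3 + v and expand: f = u**3 + u**2*v - u*v**2 - 2*v**3 + v**2.
No constant or linear terms (consistent with a singular point). Quadratic part: v**2. Cubic part: u**3 + u**2*v - u*v**2 - 2*v**3.
The quadratic part v**2 is a perfect square, so there is a single (double) tangent line v = 0, i.e. y = 3. Restricting the cubic part to that line (v = 0) leaves u**3 ≠ 0, so f is not divisible by v and the branch is v² ≈ -u**3 to lowest order — this is a cusp.
Classification: cusp.


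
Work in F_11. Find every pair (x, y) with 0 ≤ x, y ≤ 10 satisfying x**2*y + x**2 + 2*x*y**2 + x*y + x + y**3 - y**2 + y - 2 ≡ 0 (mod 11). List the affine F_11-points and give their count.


Affine F_11-points: {(1, 0), (1, 5), (3, 3), (3, 6), (3, 8), (5, 8), (8, 3), (8, 5), (8, 10), (9, 0)}; count = 10.

For each of the 121 pairs (x, y) ∈ F_11², evaluate f(x, y) mod 11. Record the zeros.
  x = 0: [0↦9, 1↦10, 2↦4, 3↦8, 4↦6, 5↦4, 6↦8, 7↦2, 8↦3, 9↦6, 10↦6]  zeros at y ∈ ∅
  x = 1: [0↦0, 1↦5, 2↦7, 3↦1, 4↦4, 5↦0, 6↦6, 7↦6, 8↦6, 9↦1, 10↦8]  zeros at y ∈ {0, 5}
  x = 2: [0↦4, 1↦4, 2↦5, 3↦2, 4↦1, 5↦8, 6↦7, 7↦4, 8↦5, 9↦5, 10↦10]  zeros at y ∈ ∅
  x = 3: [0↦10, 1↦7, 2↦9, 3↦0, 4↦8, 5↦6, 6↦0, 7↦7, 8↦0, 9↦7, 10↦1]  zeros at y ∈ {3, 6, 8}
  x = 4: [0↦7, 1↦3, 2↦8, 3↦6, 4↦3, 5↦5, 6↦7, 7↦4, 8↦2, 9↦7, 10↦3]  zeros at y ∈ ∅
  x = 5: [0↦6, 1↦3, 2↦2, 3↦9, 4↦8, 5↦5, 6↦6, 7↦6, 8↦0, 9↦5, 10↦5]  zeros at y ∈ {8}
  x = 6: [0↦7, 1↦7, 2↦2, 3↦9, 4↦1, 5↦6, 6↦8, 7↦2, 8↦5, 9↦1, 10↦7]  zeros at y ∈ ∅
  x = 7: [0↦10, 1↦4, 2↦8, 3↦6, 4↦4, 5↦8, 6↦2, 7↦3, 8↦6, 9↦6, 10↦9]  zeros at y ∈ ∅
  x = 8: [0↦4, 1↦5, 2↦9, 3↦0, 4↦6, 5↦0, 6↦10, 7↦9, 8↦3, 9↦9, 10↦0]  zeros at y ∈ {3, 5, 10}
  x = 9: [0↦0, 1↦10, 2↦5, 3↦2, 4↦7, 5↦4, 6↦10, 7↦9, 8↦7, 9↦10, 10↦2]  zeros at y ∈ {0}
  x = 10: [0↦9, 1↦8, 2↦7, 3↦1, 4↦7, 5↦9, 6↦2, 7↦3, 8↦7, 9↦9, 10↦4]  zeros at y ∈ ∅
Collecting zeros: affine points = {(1, 0), (1, 5), (3, 3), (3, 6), (3, 8), (5, 8), (8, 3), (8, 5), (8, 10), (9, 0)}.
Total count |C(F_11)_aff| = 10.


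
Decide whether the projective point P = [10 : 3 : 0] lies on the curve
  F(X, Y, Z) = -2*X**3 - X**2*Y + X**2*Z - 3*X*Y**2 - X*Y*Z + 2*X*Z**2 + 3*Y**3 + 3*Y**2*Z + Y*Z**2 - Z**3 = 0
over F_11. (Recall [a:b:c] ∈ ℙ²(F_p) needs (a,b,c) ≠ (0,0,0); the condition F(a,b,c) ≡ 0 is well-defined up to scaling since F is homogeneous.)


F(10,3,0) ≡ 8 (mod 11); P is NOT on the curve.

Evaluate F(10, 3, 0) term-by-term (mod 11).
  -2*X**3 ↦ -2·1000·1·1 = -2000
  -X**2*Y ↦ -1·100·3·1 = -300
  X**2*Z ↦ 1·100·1·0 = 0
  -3*X*Y**2 ↦ -3·10·9·1 = -270
  -X*Y*Z ↦ -1·10·3·0 = 0
  2*X*Z**2 ↦ 2·10·1·0 = 0
  3*Y**3 ↦ 3·1·27·1 = 81
  3*Y**2*Z ↦ 3·1·9·0 = 0
  Y*Z**2 ↦ 1·1·3·0 = 0
  -Z**3 ↦ -1·1·1·0 = 0
Sum: F(10, 3, 0) = (-2000) + (-300) + (0) + (-270) + (0) + (0) + (81) + (0) + (0) + (0) = -2489.
Reducing mod 11: -2489 ≡ 8 (mod 11).
Since F(a, b, c) ≡ 8 ≠ 0 (mod 11), P does NOT lie on the curve.


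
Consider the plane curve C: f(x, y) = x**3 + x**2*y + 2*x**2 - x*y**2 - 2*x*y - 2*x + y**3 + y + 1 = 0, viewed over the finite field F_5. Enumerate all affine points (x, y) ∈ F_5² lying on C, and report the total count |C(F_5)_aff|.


Affine F_5-points: {(1, 3), (1, 4), (2, 2), (2, 3), (3, 0), (4, 1), (4, 4)}; count = 7.

For each of the 25 pairs (x, y) ∈ F_5², evaluate f(x, y) mod 5. Record the zeros.
  x = 0: [0↦1, 1↦3, 2↦1, 3↦1, 4↦4]  zeros at y ∈ ∅
  x = 1: [0↦2, 1↦2, 2↦1, 3↦0, 4↦0]  zeros at y ∈ {3, 4}
  x = 2: [0↦3, 1↦3, 2↦0, 3↦0, 4↦4]  zeros at y ∈ {2, 3}
  x = 3: [0↦0, 1↦2, 2↦4, 3↦2, 4↦2]  zeros at y ∈ {0}
  x = 4: [0↦4, 1↦0, 2↦4, 3↦2, 4↦0]  zeros at y ∈ {1, 4}
Collecting zeros: affine points = {(1, 3), (1, 4), (2, 2), (2, 3), (3, 0), (4, 1), (4, 4)}.
Total count |C(F_5)_aff| = 7.


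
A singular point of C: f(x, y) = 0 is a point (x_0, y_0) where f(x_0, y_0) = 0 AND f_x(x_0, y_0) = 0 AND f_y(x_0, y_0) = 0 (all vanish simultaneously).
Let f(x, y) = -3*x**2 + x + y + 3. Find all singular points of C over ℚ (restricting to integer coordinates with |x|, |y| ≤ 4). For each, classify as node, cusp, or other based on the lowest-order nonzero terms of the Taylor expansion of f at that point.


No singular points in the scanned grid; C is smooth there.

Compute partial derivatives:
  f_x = 1 - 6*x.
  f_y = 1.
f_y = 1 is a nonzero constant, so f_y never vanishes: no point (x, y) can satisfy f = f_x = f_y = 0. In particular no (x, y) ∈ {−4, ..., 4}² is singular; the curve is smooth.


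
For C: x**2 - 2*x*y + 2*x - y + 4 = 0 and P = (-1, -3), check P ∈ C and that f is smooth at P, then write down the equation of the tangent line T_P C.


Tangent line at P: 6*x + y + 9 = 0.

Step 1: f(-1, -3) = 0, so P lies on C.
Step 2: partial derivatives
  f_x(x, y) = 2*x - 2*y + 2, f_y(x, y) = -2*x - 1.
  f_x(P) = 6, f_y(P) = 1 (gradient nonzero, so P is smooth).
Step 3: tangent line at P: 6·(x − -1) + 1·(y − -3) = 0.
Expanding: 6*x + y + 9 = 0.


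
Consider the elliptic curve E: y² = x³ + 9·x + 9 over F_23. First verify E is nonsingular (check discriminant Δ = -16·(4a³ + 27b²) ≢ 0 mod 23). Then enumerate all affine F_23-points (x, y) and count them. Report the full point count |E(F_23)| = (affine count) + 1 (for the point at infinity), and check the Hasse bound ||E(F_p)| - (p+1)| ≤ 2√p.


Affine points = {(0, 3), (0, 20), (2, 9), (2, 14), (5, 8), (5, 15), (6, 7), (6, 16), (7, 1), (7, 22), (8, 8), (8, 15), (10, 8), (10, 15), (11, 6), (11, 17), (13, 0), (14, 2), (14, 21), (15, 0), (18, 0), (19, 1), (19, 22), (20, 1), (20, 22), (21, 11), (21, 12)}; affine count = 27; |E(F_23)| = 28.

Discriminant check: Δ ∝ 4a³ + 27b² = 4·9³ + 27·9² = 4·729 + 27·81 ≡ 20 (mod 23). Nonzero ⇒ E is nonsingular.
For each x ∈ F_23, compute rhs = x³ + 9·x + 9 mod 23, then count y ∈ F_23 with y² ≡ rhs.
  x = 0: rhs = 9, matching y values: 3, 20 (2 points).
  x = 1: rhs = 19, matching y values: none (0 points).
  x = 2: rhs = 12, matching y values: 9, 14 (2 points).
  x = 3: rhs = 17, matching y values: none (0 points).
  x = 4: rhs = 17, matching y values: none (0 points).
  x = 5: rhs = 18, matching y values: 8, 15 (2 points).
  x = 6: rhs = 3, matching y values: 7, 16 (2 points).
  x = 7: rhs = 1, matching y values: 1, 22 (2 points).
  x = 8: rhs = 18, matching y values: 8, 15 (2 points).
  x = 9: rhs = 14, matching y values: none (0 points).
  x = 10: rhs = 18, matching y values: 8, 15 (2 points).
  x = 11: rhs = 13, matching y values: 6, 17 (2 points).
  x = 12: rhs = 5, matching y values: none (0 points).
  x = 13: rhs = 0, matching y values: 0 (1 points).
  x = 14: rhs = 4, matching y values: 2, 21 (2 points).
  x = 15: rhs = 0, matching y values: 0 (1 points).
  x = 16: rhs = 17, matching y values: none (0 points).
  x = 17: rhs = 15, matching y values: none (0 points).
  x = 18: rhs = 0, matching y values: 0 (1 points).
  x = 19: rhs = 1, matching y values: 1, 22 (2 points).
  x = 20: rhs = 1, matching y values: 1, 22 (2 points).
  x = 21: rhs = 6, matching y values: 11, 12 (2 points).
  x = 22: rhs = 22, matching y values: none (0 points).
Total affine count: 27.
Full point count |E(F_23)| = 27 + 1 = 28.
Hasse bound: |28 − (23+1)| = |4| = 4 ≤ 2√23 ≈ 9.5917 ✓.


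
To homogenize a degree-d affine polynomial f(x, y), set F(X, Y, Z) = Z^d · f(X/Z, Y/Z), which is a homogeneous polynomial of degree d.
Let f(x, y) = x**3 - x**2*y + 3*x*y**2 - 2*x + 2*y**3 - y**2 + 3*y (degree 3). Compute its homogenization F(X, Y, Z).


F(X, Y, Z) = X**3 - X**2*Y + 3*X*Y**2 - 2*X*Z**2 + 2*Y**3 - Y**2*Z + 3*Y*Z**2

deg(f) = 3.
Substitute x = X/Z, y = Y/Z into f, then multiply by Z^3.
  monomial 1·x^3·y^0 ↦ 1·X^3·Y^0·Z^0.
  monomial -1·x^2·y^1 ↦ -1·X^2·Y^1·Z^0.
  monomial 3·x^1·y^2 ↦ 3·X^1·Y^2·Z^0.
  monomial -2·x^1·y^0 ↦ -2·X^1·Y^0·Z^2.
  monomial 2·x^0·y^3 ↦ 2·X^0·Y^3·Z^0.
  monomial -1·x^0·y^2 ↦ -1·X^0·Y^2·Z^1.
  monomial 3·x^0·y^1 ↦ 3·X^0·Y^1·Z^2.
Collecting: F(X, Y, Z) = X**3 - X**2*Y + 3*X*Y**2 - 2*X*Z**2 + 2*Y**3 - Y**2*Z + 3*Y*Z**2.


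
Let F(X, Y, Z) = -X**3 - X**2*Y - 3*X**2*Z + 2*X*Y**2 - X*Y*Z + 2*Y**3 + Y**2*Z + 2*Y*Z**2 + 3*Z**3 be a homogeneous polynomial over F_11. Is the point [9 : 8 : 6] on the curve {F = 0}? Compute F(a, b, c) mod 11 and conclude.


F(9,8,6) ≡ 0 (mod 11); P is on the curve.

Evaluate F(9, 8, 6) term-by-term (mod 11).
  -X**3 ↦ -1·729·1·1 = -729
  -X**2*Y ↦ -1·81·8·1 = -648
  -3*X**2*Z ↦ -3·81·1·6 = -1458
  2*X*Y**2 ↦ 2·9·64·1 = 1152
  -X*Y*Z ↦ -1·9·8·6 = -432
  2*Y**3 ↦ 2·1·512·1 = 1024
  Y**2*Z ↦ 1·1·64·6 = 384
  2*Y*Z**2 ↦ 2·1·8·36 = 576
  3*Z**3 ↦ 3·1·1·216 = 648
Sum: F(9, 8, 6) = (-729) + (-648) + (-1458) + (1152) + (-432) + (1024) + (384) + (576) + (648) = 517.
Reducing mod 11: 517 ≡ 0 (mod 11).
Since F(a, b, c) ≡ 0 (mod 11), P lies on the curve.


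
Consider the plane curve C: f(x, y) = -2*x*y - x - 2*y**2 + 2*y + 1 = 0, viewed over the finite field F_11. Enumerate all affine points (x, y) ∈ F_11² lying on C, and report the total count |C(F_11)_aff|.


Affine F_11-points: {(0, 3), (0, 9), (1, 0), (3, 10), (4, 1), (4, 7), (6, 2), (6, 4), (9, 6), (9, 8)}; count = 10.

For each of the 121 pairs (x, y) ∈ F_11², evaluate f(x, y) mod 11. Record the zeros.
  x = 0: [0↦1, 1↦1, 2↦8, 3↦0, 4↦10, 5↦5, 6↦7, 7↦5, 8↦10, 9↦0, 10↦8]  zeros at y ∈ {3, 9}
  x = 1: [0↦0, 1↦9, 2↦3, 3↦4, 4↦1, 5↦5, 6↦5, 7↦1, 8↦4, 9↦3, 10↦9]  zeros at y ∈ {0}
  x = 2: [0↦10, 1↦6, 2↦9, 3↦8, 4↦3, 5↦5, 6↦3, 7↦8, 8↦9, 9↦6, 10↦10]  zeros at y ∈ ∅
  x = 3: [0↦9, 1↦3, 2↦4, 3↦1, 4↦5, 5↦5, 6↦1, 7↦4, 8↦3, 9↦9, 10↦0]  zeros at y ∈ {10}
  x = 4: [0↦8, 1↦0, 2↦10, 3↦5, 4↦7, 5↦5, 6↦10, 7↦0, 8↦8, 9↦1, 10↦1]  zeros at y ∈ {1, 7}
  x = 5: [0↦7, 1↦8, 2↦5, 3↦9, 4↦9, 5↦5, 6↦8, 7↦7, 8↦2, 9↦4, 10↦2]  zeros at y ∈ ∅
  x = 6: [0↦6, 1↦5, 2↦0, 3↦2, 4↦0, 5↦5, 6↦6, 7↦3, 8↦7, 9↦7, 10↦3]  zeros at y ∈ {2, 4}
  x = 7: [0↦5, 1↦2, 2↦6, 3↦6, 4↦2, 5↦5, 6↦4, 7↦10, 8↦1, 9↦10, 10↦4]  zeros at y ∈ ∅
  x = 8: [0↦4, 1↦10, 2↦1, 3↦10, 4↦4, 5↦5, 6↦2, 7↦6, 8↦6, 9↦2, 10↦5]  zeros at y ∈ ∅
  x = 9: [0↦3, 1↦7, 2↦7, 3↦3, 4↦6, 5↦5, 6↦0, 7↦2, 8↦0, 9↦5, 10↦6]  zeros at y ∈ {6, 8}
  x = 10: [0↦2, 1↦4, 2↦2, 3↦7, 4↦8, 5↦5, 6↦9, 7↦9, 8↦5, 9↦8, 10↦7]  zeros at y ∈ ∅
Collecting zeros: affine points = {(0, 3), (0, 9), (1, 0), (3, 10), (4, 1), (4, 7), (6, 2), (6, 4), (9, 6), (9, 8)}.
Total count |C(F_11)_aff| = 10.


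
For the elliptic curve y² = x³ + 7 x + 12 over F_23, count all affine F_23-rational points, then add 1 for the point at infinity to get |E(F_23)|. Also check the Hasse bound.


Affine points = {(0, 9), (0, 14), (4, 9), (4, 14), (7, 6), (7, 17), (10, 1), (10, 22), (13, 0), (14, 5), (14, 18), (18, 6), (18, 17), (19, 9), (19, 14), (21, 6), (21, 17), (22, 2), (22, 21)}; affine count = 19; |E(F_23)| = 20.

Discriminant check: Δ ∝ 4a³ + 27b² = 4·7³ + 27·12² = 4·343 + 27·144 ≡ 16 (mod 23). Nonzero ⇒ E is nonsingular.
For each x ∈ F_23, compute rhs = x³ + 7·x + 12 mod 23, then count y ∈ F_23 with y² ≡ rhs.
  x = 0: rhs = 12, matching y values: 9, 14 (2 points).
  x = 1: rhs = 20, matching y values: none (0 points).
  x = 2: rhs = 11, matching y values: none (0 points).
  x = 3: rhs = 14, matching y values: none (0 points).
  x = 4: rhs = 12, matching y values: 9, 14 (2 points).
  x = 5: rhs = 11, matching y values: none (0 points).
  x = 6: rhs = 17, matching y values: none (0 points).
  x = 7: rhs = 13, matching y values: 6, 17 (2 points).
  x = 8: rhs = 5, matching y values: none (0 points).
  x = 9: rhs = 22, matching y values: none (0 points).
  x = 10: rhs = 1, matching y values: 1, 22 (2 points).
  x = 11: rhs = 17, matching y values: none (0 points).
  x = 12: rhs = 7, matching y values: none (0 points).
  x = 13: rhs = 0, matching y values: 0 (1 points).
  x = 14: rhs = 2, matching y values: 5, 18 (2 points).
  x = 15: rhs = 19, matching y values: none (0 points).
  x = 16: rhs = 11, matching y values: none (0 points).
  x = 17: rhs = 7, matching y values: none (0 points).
  x = 18: rhs = 13, matching y values: 6, 17 (2 points).
  x = 19: rhs = 12, matching y values: 9, 14 (2 points).
  x = 20: rhs = 10, matching y values: none (0 points).
  x = 21: rhs = 13, matching y values: 6, 17 (2 points).
  x = 22: rhs = 4, matching y values: 2, 21 (2 points).
Total affine count: 19.
Full point count |E(F_23)| = 19 + 1 = 20.
Hasse bound: |20 − (23+1)| = |-4| = 4 ≤ 2√23 ≈ 9.5917 ✓.


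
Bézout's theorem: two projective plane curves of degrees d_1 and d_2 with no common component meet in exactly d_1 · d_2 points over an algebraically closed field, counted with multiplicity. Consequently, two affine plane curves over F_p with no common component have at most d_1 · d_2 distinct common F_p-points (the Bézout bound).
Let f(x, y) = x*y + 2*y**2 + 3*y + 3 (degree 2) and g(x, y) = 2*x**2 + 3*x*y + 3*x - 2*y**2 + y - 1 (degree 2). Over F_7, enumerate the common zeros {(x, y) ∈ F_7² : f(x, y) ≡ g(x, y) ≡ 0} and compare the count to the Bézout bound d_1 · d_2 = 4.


Common zeros: {(4, 4)}; count = 1; Bézout bound = 4.

deg(f) = 2, deg(g) = 2, so Bézout bound = 4.
Scan x ∈ F_7. For each x, list the y ∈ F_7 with f(x, y) ≡ 0 and those with g(x, y) ≡ 0 (mod 7); the common zeros in that column are the intersection.
  x = 0: f ≡ 0 at y ∈ ∅; g ≡ 0 at y ∈ {2}; common: ∅.
  x = 1: f ≡ 0 at y ∈ ∅; g ≡ 0 at y ∈ ∅; common: ∅.
  x = 2: f ≡ 0 at y ∈ {2, 6}; g ≡ 0 at y ∈ ∅; common: ∅.
  x = 3: f ≡ 0 at y ∈ ∅; g ≡ 0 at y ∈ {6}; common: ∅.
  x = 4: f ≡ 0 at y ∈ {3, 4}; g ≡ 0 at y ∈ {4, 6}; common: {4}.
  x = 5: f ≡ 0 at y ∈ ∅; g ≡ 0 at y ∈ ∅; common: ∅.
  x = 6: f ≡ 0 at y ∈ {1, 5}; g ≡ 0 at y ∈ {2, 4}; common: ∅.
Collecting: common zeros = {(4, 4)}, so the count is 1.
Comparison with the Bézout bound: 1 ≤ 4 = deg(f)·deg(g), as expected for curves with no common component (the affine F_7-count falls short of the bound because intersections may lie at infinity, over extension fields, or carry multiplicity).


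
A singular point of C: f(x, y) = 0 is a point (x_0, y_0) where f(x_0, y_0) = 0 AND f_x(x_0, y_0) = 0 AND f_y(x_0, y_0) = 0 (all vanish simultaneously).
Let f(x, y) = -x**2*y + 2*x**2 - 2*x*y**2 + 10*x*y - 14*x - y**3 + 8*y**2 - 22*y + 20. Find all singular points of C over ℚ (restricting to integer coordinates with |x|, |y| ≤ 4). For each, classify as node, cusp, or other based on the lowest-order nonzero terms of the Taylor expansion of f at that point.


Singular points: {(-1, 3)}; classification: node.

Compute partial derivatives:
  f_x = -2*x*y + 4*x - 2*y**2 + 10*y - 14.
  f_y = -x**2 - 4*x*y + 10*x - 3*y**2 + 16*y - 22.
Scan x_0 ∈ {−4, ..., 4}. For each x_0, f_y(x_0, y) is a polynomial in y; find its integer roots y ∈ {−4, ..., 4}, then test f_x and f at those candidates.
  x = -4: f_y(-4, y) = -3*y**2 + 32*y - 78; no integer root y with |y| ≤ 4.
  x = -3: f_y(-3, y) = -3*y**2 + 28*y - 61; no integer root y with |y| ≤ 4.
  x = -2: f_y(-2, y) = -3*y**2 + 24*y - 46; no integer root y with |y| ≤ 4.
  x = -1: f_y(-1, y) = -3*y**2 + 20*y - 33; vanishes at y ∈ {3}. (-1, 3): f_x = 0, f = 0 — SINGULAR.
  x = 0: f_y(0, y) = -3*y**2 + 16*y - 22; no integer root y with |y| ≤ 4.
  x = 1: f_y(1, y) = -3*y**2 + 12*y - 13; no integer root y with |y| ≤ 4.
  x = 2: f_y(2, y) = -3*y**2 + 8*y - 6; no integer root y with |y| ≤ 4.
  x = 3: f_y(3, y) = -3*y**2 + 4*y - 1; vanishes at y ∈ {1}. (3, 1): f_x = 0 but f = -4 ≠ 0.
  x = 4: f_y(4, y) = 2 - 3*y**2; no integer root y with |y| ≤ 4.
Only singular point on the grid: (-1, 3).
Classify: substitute x = -1 + u, y = 3 + v and expand: f = -u**2*v - u**2 - 2*u*v**2 - v**3 + v**2.
No constant or linear terms (consistent with a singular point). Quadratic part: -u**2 + v**2. Cubic part: -u**2*v - 2*u*v**2 - v**3.
The quadratic part v**2 - u**2 = (v − u)(v + u) splits into two distinct linear factors, so there are two distinct tangent lines y − 3 = ±(x − -1) — this is a node (ordinary double point).
Classification: node.


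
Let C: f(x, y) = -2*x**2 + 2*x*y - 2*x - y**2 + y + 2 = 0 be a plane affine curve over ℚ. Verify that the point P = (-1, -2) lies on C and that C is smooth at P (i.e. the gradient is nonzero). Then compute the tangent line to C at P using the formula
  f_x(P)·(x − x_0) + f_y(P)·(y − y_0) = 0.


Tangent line at P: -2*x + 3*y + 4 = 0.

Step 1: f(-1, -2) = 0, so P lies on C.
Step 2: partial derivatives
  f_x(x, y) = -4*x + 2*y - 2, f_y(x, y) = 2*x - 2*y + 1.
  f_x(P) = -2, f_y(P) = 3 (gradient nonzero, so P is smooth).
Step 3: tangent line at P: -2·(x − -1) + 3·(y − -2) = 0.
Expanding: -2*x + 3*y + 4 = 0.


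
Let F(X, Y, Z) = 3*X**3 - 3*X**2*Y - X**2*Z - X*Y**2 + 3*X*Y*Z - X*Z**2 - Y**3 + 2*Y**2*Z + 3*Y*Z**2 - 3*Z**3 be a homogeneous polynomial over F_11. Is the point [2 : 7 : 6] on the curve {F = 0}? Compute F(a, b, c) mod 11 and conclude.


F(2,7,6) ≡ 10 (mod 11); P is NOT on the curve.

Evaluate F(2, 7, 6) term-by-term (mod 11).
  3*X**3 ↦ 3·8·1·1 = 24
  -3*X**2*Y ↦ -3·4·7·1 = -84
  -X**2*Z ↦ -1·4·1·6 = -24
  -X*Y**2 ↦ -1·2·49·1 = -98
  3*X*Y*Z ↦ 3·2·7·6 = 252
  -X*Z**2 ↦ -1·2·1·36 = -72
  -Y**3 ↦ -1·1·343·1 = -343
  2*Y**2*Z ↦ 2·1·49·6 = 588
  3*Y*Z**2 ↦ 3·1·7·36 = 756
  -3*Z**3 ↦ -3·1·1·216 = -648
Sum: F(2, 7, 6) = (24) + (-84) + (-24) + (-98) + (252) + (-72) + (-343) + (588) + (756) + (-648) = 351.
Reducing mod 11: 351 ≡ 10 (mod 11).
Since F(a, b, c) ≡ 10 ≠ 0 (mod 11), P does NOT lie on the curve.


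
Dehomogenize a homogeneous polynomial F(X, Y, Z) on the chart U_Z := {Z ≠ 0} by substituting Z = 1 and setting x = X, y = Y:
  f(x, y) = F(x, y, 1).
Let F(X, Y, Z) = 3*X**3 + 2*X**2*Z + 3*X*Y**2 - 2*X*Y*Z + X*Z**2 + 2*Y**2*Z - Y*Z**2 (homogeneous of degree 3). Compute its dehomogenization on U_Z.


f(x, y) = 3*x**3 + 2*x**2 + 3*x*y**2 - 2*x*y + x + 2*y**2 - y

On U_Z we set Z = 1. Each monomial c·X^i·Y^j·Z^k in F becomes c·x^i·y^j·1^k = c·x^i·y^j.
Substituting Z = 1: F(X, Y, 1) = 3*x**3 + 2*x**2 + 3*x*y**2 - 2*x*y + x + 2*y**2 - y.
Note: deg(f) ≤ deg(F) = 3; strict inequality happens when F is divisible by Z (lost terms).


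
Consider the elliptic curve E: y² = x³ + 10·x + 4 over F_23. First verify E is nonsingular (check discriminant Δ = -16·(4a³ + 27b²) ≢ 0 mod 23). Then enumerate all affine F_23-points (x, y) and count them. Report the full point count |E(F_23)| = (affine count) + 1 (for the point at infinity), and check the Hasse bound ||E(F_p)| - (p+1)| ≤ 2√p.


Affine points = {(0, 2), (0, 21), (2, 3), (2, 20), (4, 4), (4, 19), (5, 8), (5, 15), (6, 2), (6, 21), (7, 7), (7, 16), (9, 8), (9, 15), (10, 0), (12, 9), (12, 14), (13, 10), (13, 13), (14, 6), (14, 17), (17, 2), (17, 21), (18, 6), (18, 17), (20, 4), (20, 19), (22, 4), (22, 19)}; affine count = 29; |E(F_23)| = 30.

Discriminant check: Δ ∝ 4a³ + 27b² = 4·10³ + 27·4² = 4·1000 + 27·16 ≡ 16 (mod 23). Nonzero ⇒ E is nonsingular.
For each x ∈ F_23, compute rhs = x³ + 10·x + 4 mod 23, then count y ∈ F_23 with y² ≡ rhs.
  x = 0: rhs = 4, matching y values: 2, 21 (2 points).
  x = 1: rhs = 15, matching y values: none (0 points).
  x = 2: rhs = 9, matching y values: 3, 20 (2 points).
  x = 3: rhs = 15, matching y values: none (0 points).
  x = 4: rhs = 16, matching y values: 4, 19 (2 points).
  x = 5: rhs = 18, matching y values: 8, 15 (2 points).
  x = 6: rhs = 4, matching y values: 2, 21 (2 points).
  x = 7: rhs = 3, matching y values: 7, 16 (2 points).
  x = 8: rhs = 21, matching y values: none (0 points).
  x = 9: rhs = 18, matching y values: 8, 15 (2 points).
  x = 10: rhs = 0, matching y values: 0 (1 points).
  x = 11: rhs = 19, matching y values: none (0 points).
  x = 12: rhs = 12, matching y values: 9, 14 (2 points).
  x = 13: rhs = 8, matching y values: 10, 13 (2 points).
  x = 14: rhs = 13, matching y values: 6, 17 (2 points).
  x = 15: rhs = 10, matching y values: none (0 points).
  x = 16: rhs = 5, matching y values: none (0 points).
  x = 17: rhs = 4, matching y values: 2, 21 (2 points).
  x = 18: rhs = 13, matching y values: 6, 17 (2 points).
  x = 19: rhs = 15, matching y values: none (0 points).
  x = 20: rhs = 16, matching y values: 4, 19 (2 points).
  x = 21: rhs = 22, matching y values: none (0 points).
  x = 22: rhs = 16, matching y values: 4, 19 (2 points).
Total affine count: 29.
Full point count |E(F_23)| = 29 + 1 = 30.
Hasse bound: |30 − (23+1)| = |6| = 6 ≤ 2√23 ≈ 9.5917 ✓.


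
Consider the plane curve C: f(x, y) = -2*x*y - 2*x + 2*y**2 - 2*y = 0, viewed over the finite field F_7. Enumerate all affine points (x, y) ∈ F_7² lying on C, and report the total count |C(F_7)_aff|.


Affine F_7-points: {(0, 0), (0, 1), (1, 4), (1, 5), (3, 2), (5, 3)}; count = 6.

For each of the 49 pairs (x, y) ∈ F_7², evaluate f(x, y) mod 7. Record the zeros.
  x = 0: [0↦0, 1↦0, 2↦4, 3↦5, 4↦3, 5↦5, 6↦4]  zeros at y ∈ {0, 1}
  x = 1: [0↦5, 1↦3, 2↦5, 3↦4, 4↦0, 5↦0, 6↦4]  zeros at y ∈ {4, 5}
  x = 2: [0↦3, 1↦6, 2↦6, 3↦3, 4↦4, 5↦2, 6↦4]  zeros at y ∈ ∅
  x = 3: [0↦1, 1↦2, 2↦0, 3↦2, 4↦1, 5↦4, 6↦4]  zeros at y ∈ {2}
  x = 4: [0↦6, 1↦5, 2↦1, 3↦1, 4↦5, 5↦6, 6↦4]  zeros at y ∈ ∅
  x = 5: [0↦4, 1↦1, 2↦2, 3↦0, 4↦2, 5↦1, 6↦4]  zeros at y ∈ {3}
  x = 6: [0↦2, 1↦4, 2↦3, 3↦6, 4↦6, 5↦3, 6↦4]  zeros at y ∈ ∅
Collecting zeros: affine points = {(0, 0), (0, 1), (1, 4), (1, 5), (3, 2), (5, 3)}.
Total count |C(F_7)_aff| = 6.


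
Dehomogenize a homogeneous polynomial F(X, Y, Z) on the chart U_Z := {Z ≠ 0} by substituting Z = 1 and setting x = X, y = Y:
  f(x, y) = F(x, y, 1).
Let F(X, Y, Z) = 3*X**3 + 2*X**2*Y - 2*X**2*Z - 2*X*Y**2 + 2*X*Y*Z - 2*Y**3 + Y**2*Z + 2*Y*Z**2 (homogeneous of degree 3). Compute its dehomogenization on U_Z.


f(x, y) = 3*x**3 + 2*x**2*y - 2*x**2 - 2*x*y**2 + 2*x*y - 2*y**3 + y**2 + 2*y

On U_Z we set Z = 1. Each monomial c·X^i·Y^j·Z^k in F becomes c·x^i·y^j·1^k = c·x^i·y^j.
Substituting Z = 1: F(X, Y, 1) = 3*x**3 + 2*x**2*y - 2*x**2 - 2*x*y**2 + 2*x*y - 2*y**3 + y**2 + 2*y.
Note: deg(f) ≤ deg(F) = 3; strict inequality happens when F is divisible by Z (lost terms).


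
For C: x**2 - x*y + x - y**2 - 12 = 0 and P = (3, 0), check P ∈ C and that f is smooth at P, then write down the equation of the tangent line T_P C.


Tangent line at P: 7*x - 3*y - 21 = 0.

Step 1: f(3, 0) = 0, so P lies on C.
Step 2: partial derivatives
  f_x(x, y) = 2*x - y + 1, f_y(x, y) = -x - 2*y.
  f_x(P) = 7, f_y(P) = -3 (gradient nonzero, so P is smooth).
Step 3: tangent line at P: 7·(x − 3) + -3·(y − 0) = 0.
Expanding: 7*x - 3*y - 21 = 0.


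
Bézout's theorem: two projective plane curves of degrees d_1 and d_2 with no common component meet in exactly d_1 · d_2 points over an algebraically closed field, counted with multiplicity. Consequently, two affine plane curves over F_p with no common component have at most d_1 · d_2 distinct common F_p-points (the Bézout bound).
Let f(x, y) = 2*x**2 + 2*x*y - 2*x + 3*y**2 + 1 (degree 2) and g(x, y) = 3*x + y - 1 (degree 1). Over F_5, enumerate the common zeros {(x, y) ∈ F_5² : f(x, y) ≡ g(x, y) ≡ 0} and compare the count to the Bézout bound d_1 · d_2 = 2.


Common zeros: {(2, 0), (4, 4)}; count = 2; Bézout bound = 2.

deg(f) = 2, deg(g) = 1, so Bézout bound = 2.
Scan x ∈ F_5. For each x, list the y ∈ F_5 with f(x, y) ≡ 0 and those with g(x, y) ≡ 0 (mod 5); the common zeros in that column are the intersection.
  x = 0: f ≡ 0 at y ∈ ∅; g ≡ 0 at y ∈ {1}; common: ∅.
  x = 1: f ≡ 0 at y ∈ ∅; g ≡ 0 at y ∈ {3}; common: ∅.
  x = 2: f ≡ 0 at y ∈ {0, 2}; g ≡ 0 at y ∈ {0}; common: {0}.
  x = 3: f ≡ 0 at y ∈ {4}; g ≡ 0 at y ∈ {2}; common: ∅.
  x = 4: f ≡ 0 at y ∈ {0, 4}; g ≡ 0 at y ∈ {4}; common: {4}.
Collecting: common zeros = {(2, 0), (4, 4)}, so the count is 2.
Comparison with the Bézout bound: 2 ≤ 2 = deg(f)·deg(g), as expected for curves with no common component (the bound is attained).


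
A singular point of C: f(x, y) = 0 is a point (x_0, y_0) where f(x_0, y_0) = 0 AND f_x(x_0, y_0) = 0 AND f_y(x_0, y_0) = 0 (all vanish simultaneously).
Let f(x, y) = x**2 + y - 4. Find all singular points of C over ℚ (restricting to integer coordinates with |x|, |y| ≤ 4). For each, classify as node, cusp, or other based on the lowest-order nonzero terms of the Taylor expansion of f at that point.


No singular points in the scanned grid; C is smooth there.

Compute partial derivatives:
  f_x = 2*x.
  f_y = 1.
f_y = 1 is a nonzero constant, so f_y never vanishes: no point (x, y) can satisfy f = f_x = f_y = 0. In particular no (x, y) ∈ {−4, ..., 4}² is singular; the curve is smooth.


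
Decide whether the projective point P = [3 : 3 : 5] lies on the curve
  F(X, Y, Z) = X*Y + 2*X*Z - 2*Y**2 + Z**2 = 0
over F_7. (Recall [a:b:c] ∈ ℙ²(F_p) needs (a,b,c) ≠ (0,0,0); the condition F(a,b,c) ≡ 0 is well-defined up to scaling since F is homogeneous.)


F(3,3,5) ≡ 4 (mod 7); P is NOT on the curve.

Evaluate F(3, 3, 5) term-by-term (mod 7).
  X*Y ↦ 1·3·3·1 = 9
  2*X*Z ↦ 2·3·1·5 = 30
  -2*Y**2 ↦ -2·1·9·1 = -18
  Z**2 ↦ 1·1·1·25 = 25
Sum: F(3, 3, 5) = (9) + (30) + (-18) + (25) = 46.
Reducing mod 7: 46 ≡ 4 (mod 7).
Since F(a, b, c) ≡ 4 ≠ 0 (mod 7), P does NOT lie on the curve.


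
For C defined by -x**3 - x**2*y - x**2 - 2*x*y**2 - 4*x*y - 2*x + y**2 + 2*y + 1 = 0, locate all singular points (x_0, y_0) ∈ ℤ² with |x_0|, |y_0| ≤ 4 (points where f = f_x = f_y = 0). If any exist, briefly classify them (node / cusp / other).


Singular points: {(0, -1)}; classification: cusp.

Compute partial derivatives:
  f_x = -3*x**2 - 2*x*y - 2*x - 2*y**2 - 4*y - 2.
  f_y = -x**2 - 4*x*y - 4*x + 2*y + 2.
Scan x_0 ∈ {−4, ..., 4}. For each x_0, f_y(x_0, y) is a polynomial in y; find its integer roots y ∈ {−4, ..., 4}, then test f_x and f at those candidates.
  x = -4: f_y(-4, y) = 18*y + 2; no integer root y with |y| ≤ 4.
  x = -3: f_y(-3, y) = 14*y + 5; no integer root y with |y| ≤ 4.
  x = -2: f_y(-2, y) = 10*y + 6; no integer root y with |y| ≤ 4.
  x = -1: f_y(-1, y) = 6*y + 5; no integer root y with |y| ≤ 4.
  x = 0: f_y(0, y) = 2*y + 2; vanishes at y ∈ {-1}. (0, -1): f_x = 0, f = 0 — SINGULAR.
  x = 1: f_y(1, y) = -2*y - 3; no integer root y with |y| ≤ 4.
  x = 2: f_y(2, y) = -6*y - 10; no integer root y with |y| ≤ 4.
  x = 3: f_y(3, y) = -10*y - 19; no integer root y with |y| ≤ 4.
  x = 4: f_y(4, y) = -14*y - 30; no integer root y with |y| ≤ 4.
Only singular point on the grid: (0, -1).
Classify: substitute x = 0 + u, y = -1 + v and expand: f = -u**3 - u**2*v - 2*u*v**2 + v**2.
No constant or linear terms (consistent with a singular point). Quadratic part: v**2. Cubic part: -u**3 - u**2*v - 2*u*v**2.
The quadratic part v**2 is a perfect square, so there is a single (double) tangent line v = 0, i.e. y = -1. Restricting the cubic part to that line (v = 0) leaves -u**3 ≠ 0, so f is not divisible by v and the branch is v² ≈ u**3 to lowest order — this is a cusp.
Classification: cusp.
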